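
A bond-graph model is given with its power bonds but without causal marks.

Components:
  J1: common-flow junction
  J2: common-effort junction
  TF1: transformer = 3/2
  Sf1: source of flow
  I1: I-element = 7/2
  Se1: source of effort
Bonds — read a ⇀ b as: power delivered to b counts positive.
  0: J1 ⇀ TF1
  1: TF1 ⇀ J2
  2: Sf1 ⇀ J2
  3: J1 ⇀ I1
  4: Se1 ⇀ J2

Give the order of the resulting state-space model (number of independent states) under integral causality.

β2 stroke→Sf1  (Sf1: flow source, stroke at near end)
β4 stroke→J2  (Se1: effort source, stroke at far end)
β1 stroke→TF1  (0-jn J2 has e-setter on 4)
β0 stroke→J1  (through TF1, causality passes straight; one stroke at TF1)
β3 stroke→I1  (only one flow-in slot at J1)

1  (I1 all integral)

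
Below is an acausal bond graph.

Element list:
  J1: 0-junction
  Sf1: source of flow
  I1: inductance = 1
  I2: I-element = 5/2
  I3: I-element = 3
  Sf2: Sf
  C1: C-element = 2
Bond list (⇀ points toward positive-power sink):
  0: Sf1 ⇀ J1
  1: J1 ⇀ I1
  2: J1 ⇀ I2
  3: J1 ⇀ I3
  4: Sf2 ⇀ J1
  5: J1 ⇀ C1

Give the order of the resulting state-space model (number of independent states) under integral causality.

b0 |Sf1  (Sf1 fixes flow; stroke at Sf1)
b4 |Sf2  (Sf2 (Sf) sets flow on bond)
b1 |I1  (prefer integral on I1)
b2 |I2  (I2 integral (f out))
b3 |I3  (prefer integral on I3)
b5 |J1  (only one effort-in slot at J1)

4  (C1, I1, I2, I3 all integral)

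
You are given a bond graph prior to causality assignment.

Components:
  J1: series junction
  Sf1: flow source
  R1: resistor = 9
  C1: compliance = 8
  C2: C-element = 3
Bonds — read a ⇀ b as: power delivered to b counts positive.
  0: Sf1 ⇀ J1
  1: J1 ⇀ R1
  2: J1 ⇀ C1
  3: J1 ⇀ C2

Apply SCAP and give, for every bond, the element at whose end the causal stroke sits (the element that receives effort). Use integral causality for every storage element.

#0 →Sf1
#1 →J1
#2 →J1
#3 →J1

bond 0 →Sf1  (source Sf1 imposes f)
bond 1 →J1  (common-f at J1 fixed by 0)
bond 2 →J1  (J1: bond 0 brought flow, rest push out)
bond 3 →J1  (common-f at J1 fixed by 0)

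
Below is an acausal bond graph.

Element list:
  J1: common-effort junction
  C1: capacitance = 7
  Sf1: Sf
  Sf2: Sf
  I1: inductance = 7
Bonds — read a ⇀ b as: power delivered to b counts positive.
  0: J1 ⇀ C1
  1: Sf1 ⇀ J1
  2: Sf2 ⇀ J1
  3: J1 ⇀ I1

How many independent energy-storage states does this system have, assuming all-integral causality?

β1 stroke at Sf1  (Sf1: flow source, stroke at near end)
β2 stroke at Sf2  (Sf2 fixes flow; stroke at Sf2)
β0 stroke at J1  (C1: C, integral causality)
β3 stroke at I1  (J1 effort already set via bond 0)

2  (C1, I1 all integral)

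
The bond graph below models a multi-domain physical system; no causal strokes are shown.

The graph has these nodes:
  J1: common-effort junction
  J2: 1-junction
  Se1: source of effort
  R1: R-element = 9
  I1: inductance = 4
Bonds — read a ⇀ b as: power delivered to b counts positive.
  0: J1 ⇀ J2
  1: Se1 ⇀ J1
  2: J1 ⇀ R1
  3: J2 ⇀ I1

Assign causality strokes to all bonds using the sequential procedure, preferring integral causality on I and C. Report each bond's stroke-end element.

#0 stroke at J2
#1 stroke at J1
#2 stroke at R1
#3 stroke at I1

#1 |J1  (Se1 fixes effort; stroke away)
#0 |J2  (0-jn J1 has e-setter on 1)
#2 |R1  (0-jn J1 has e-setter on 1)
#3 |I1  (only one flow-in slot at J2)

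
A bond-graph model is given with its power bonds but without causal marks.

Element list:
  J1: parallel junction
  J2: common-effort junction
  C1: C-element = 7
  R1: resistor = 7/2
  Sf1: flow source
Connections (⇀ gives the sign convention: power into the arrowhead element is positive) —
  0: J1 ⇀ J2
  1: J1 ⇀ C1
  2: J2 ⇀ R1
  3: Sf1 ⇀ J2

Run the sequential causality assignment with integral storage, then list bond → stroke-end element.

#3 stroke at Sf1  (Sf1: flow source, stroke at near end)
#1 stroke at J1  (prefer integral on C1)
#0 stroke at J2  (0-jn J1 has e-setter on 1)
#2 stroke at R1  (common-e at J2 fixed by 0)

#0 →J2
#1 →J1
#2 →R1
#3 →Sf1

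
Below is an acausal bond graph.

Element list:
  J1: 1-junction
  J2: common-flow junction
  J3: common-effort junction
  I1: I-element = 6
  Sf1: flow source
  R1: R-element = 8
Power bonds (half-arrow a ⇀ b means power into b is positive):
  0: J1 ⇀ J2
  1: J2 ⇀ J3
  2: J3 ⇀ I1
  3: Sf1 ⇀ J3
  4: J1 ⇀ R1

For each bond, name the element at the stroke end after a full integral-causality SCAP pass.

b3 stroke at Sf1  (Sf1: flow source, stroke at near end)
b2 stroke at I1  (I1: I, integral causality)
b1 stroke at J3  (J3: last free bond brings effort in)
b0 stroke at J2  (1-jn J2 has f-setter on 1)
b4 stroke at J1  (J1 flow already set via bond 0)

#0 stroke at J2
#1 stroke at J3
#2 stroke at I1
#3 stroke at Sf1
#4 stroke at J1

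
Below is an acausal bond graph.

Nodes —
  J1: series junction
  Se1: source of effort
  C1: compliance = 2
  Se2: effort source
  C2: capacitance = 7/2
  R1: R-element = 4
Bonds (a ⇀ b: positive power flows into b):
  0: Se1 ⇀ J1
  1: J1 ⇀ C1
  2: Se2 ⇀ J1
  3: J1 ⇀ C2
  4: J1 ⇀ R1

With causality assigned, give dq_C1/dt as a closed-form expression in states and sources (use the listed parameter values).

#0 stroke→J1  (Se1 (Se) sets effort on bond)
#2 stroke→J1  (source Se2 imposes e)
#1 stroke→J1  (prefer integral on C1)
#3 stroke→J1  (C2 outputs effort q/C2)
#4 stroke→R1  (J1 needs exactly one f-in)

dq_C1/dt = E_Se1/4 + E_Se2/4 - q_C1/8 - q_C2/14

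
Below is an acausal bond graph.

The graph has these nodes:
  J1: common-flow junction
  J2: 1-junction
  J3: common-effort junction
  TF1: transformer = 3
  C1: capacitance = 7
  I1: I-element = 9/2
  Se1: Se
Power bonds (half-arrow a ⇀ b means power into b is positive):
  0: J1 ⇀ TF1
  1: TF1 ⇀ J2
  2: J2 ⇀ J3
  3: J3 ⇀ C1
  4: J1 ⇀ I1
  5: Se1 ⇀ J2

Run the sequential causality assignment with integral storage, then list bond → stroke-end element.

β0 |J1
β1 |TF1
β2 |J2
β3 |J3
β4 |I1
β5 |J2

b5 stroke→J2  (source Se1 imposes e)
b3 stroke→J3  (C1: C, integral causality)
b2 stroke→J2  (J3 effort already set via bond 3)
b1 stroke→TF1  (J2 needs exactly one f-in)
b0 stroke→J1  (TF1: transformer flips bond 1)
b4 stroke→I1  (only one flow-in slot at J1)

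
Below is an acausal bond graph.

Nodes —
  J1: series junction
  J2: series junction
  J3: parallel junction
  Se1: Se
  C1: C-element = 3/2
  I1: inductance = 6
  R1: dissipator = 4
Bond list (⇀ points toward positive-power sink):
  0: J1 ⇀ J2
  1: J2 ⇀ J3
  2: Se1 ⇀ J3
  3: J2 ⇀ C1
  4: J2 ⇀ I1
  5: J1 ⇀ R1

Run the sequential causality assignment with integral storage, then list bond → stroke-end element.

bond 2 →J3  (Se1 fixes effort; stroke away)
bond 1 →J2  (common-e at J3 fixed by 2)
bond 3 →J2  (C1: C, integral causality)
bond 4 →I1  (prefer integral on I1)
bond 0 →J2  (1-jn J2 has f-setter on 4)
bond 5 →J1  (common-f at J1 fixed by 0)

b0 |J2
b1 |J2
b2 |J3
b3 |J2
b4 |I1
b5 |J1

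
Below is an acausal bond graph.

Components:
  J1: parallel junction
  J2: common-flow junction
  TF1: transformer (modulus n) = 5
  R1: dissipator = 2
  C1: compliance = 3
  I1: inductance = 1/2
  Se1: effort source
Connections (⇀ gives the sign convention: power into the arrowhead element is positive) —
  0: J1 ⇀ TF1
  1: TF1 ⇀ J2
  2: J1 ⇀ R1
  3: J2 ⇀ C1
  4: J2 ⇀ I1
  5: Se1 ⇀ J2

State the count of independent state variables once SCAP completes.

2  (C1, I1 all integral)

#5 stroke at J2  (source Se1 imposes e)
#3 stroke at J2  (C1: C, integral causality)
#4 stroke at I1  (I1 outputs flow p/I1)
#1 stroke at J2  (J2: bond 4 brought flow, rest push out)
#0 stroke at TF1  (TF1 one-in-one-out from 1)
#2 stroke at J1  (J1 needs exactly one e-in)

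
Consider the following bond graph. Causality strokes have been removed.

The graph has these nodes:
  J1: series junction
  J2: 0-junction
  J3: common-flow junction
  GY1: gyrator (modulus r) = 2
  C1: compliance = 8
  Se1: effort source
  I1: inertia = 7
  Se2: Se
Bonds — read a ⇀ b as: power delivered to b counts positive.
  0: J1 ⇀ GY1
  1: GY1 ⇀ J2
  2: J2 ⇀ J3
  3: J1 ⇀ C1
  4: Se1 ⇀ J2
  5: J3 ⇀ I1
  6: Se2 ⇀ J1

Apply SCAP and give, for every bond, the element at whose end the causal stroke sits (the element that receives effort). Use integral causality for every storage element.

bond 4 stroke→J2  (Se1: effort source, stroke at far end)
bond 6 stroke→J1  (Se2 fixes effort; stroke away)
bond 1 stroke→GY1  (0-jn J2 has e-setter on 4)
bond 2 stroke→J3  (J2 effort already set via bond 4)
bond 5 stroke→I1  (closing 1-jn rule on J3)
bond 0 stroke→GY1  (GY1 both-in/both-out from 1)
bond 3 stroke→J1  (1-jn J1 has f-setter on 0)

b0 →GY1
b1 →GY1
b2 →J3
b3 →J1
b4 →J2
b5 →I1
b6 →J1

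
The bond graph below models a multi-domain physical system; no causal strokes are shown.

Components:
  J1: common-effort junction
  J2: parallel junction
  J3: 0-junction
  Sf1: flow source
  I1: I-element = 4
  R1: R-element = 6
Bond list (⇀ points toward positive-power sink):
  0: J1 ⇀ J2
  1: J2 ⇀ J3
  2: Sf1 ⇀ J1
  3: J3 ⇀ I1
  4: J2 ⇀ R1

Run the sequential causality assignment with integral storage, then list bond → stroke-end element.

β0 stroke at J1
β1 stroke at J3
β2 stroke at Sf1
β3 stroke at I1
β4 stroke at J2

β2 stroke→Sf1  (Sf1: flow source, stroke at near end)
β0 stroke→J1  (J1 needs exactly one e-in)
β3 stroke→I1  (prefer integral on I1)
β1 stroke→J3  (only one effort-in slot at J3)
β4 stroke→J2  (closing 0-jn rule on J2)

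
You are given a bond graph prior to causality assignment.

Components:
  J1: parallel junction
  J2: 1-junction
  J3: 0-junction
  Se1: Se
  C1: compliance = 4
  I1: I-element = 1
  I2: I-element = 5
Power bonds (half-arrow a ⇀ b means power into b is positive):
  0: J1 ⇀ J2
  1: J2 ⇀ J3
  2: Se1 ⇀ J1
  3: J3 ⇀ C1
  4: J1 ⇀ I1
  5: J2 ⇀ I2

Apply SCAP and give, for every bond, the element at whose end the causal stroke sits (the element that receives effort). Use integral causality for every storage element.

b0 stroke at J2
b1 stroke at J2
b2 stroke at J1
b3 stroke at J3
b4 stroke at I1
b5 stroke at I2

#2 |J1  (Se1 fixes effort; stroke away)
#0 |J2  (0-jn J1 has e-setter on 2)
#4 |I1  (0-jn J1 has e-setter on 2)
#3 |J3  (C1: C, integral causality)
#1 |J2  (0-jn J3 has e-setter on 3)
#5 |I2  (J2 needs exactly one f-in)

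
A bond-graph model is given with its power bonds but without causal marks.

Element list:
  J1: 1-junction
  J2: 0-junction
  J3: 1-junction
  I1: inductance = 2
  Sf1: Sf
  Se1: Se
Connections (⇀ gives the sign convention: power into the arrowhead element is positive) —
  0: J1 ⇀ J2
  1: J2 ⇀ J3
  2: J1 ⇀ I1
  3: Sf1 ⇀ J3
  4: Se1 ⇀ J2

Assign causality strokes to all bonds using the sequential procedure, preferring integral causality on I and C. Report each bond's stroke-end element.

#0 →J1
#1 →J3
#2 →I1
#3 →Sf1
#4 →J2

b3 |Sf1  (Sf1: flow source, stroke at near end)
b4 |J2  (source Se1 imposes e)
b0 |J1  (J2: bond 4 brought effort, rest push out)
b1 |J3  (0-jn J2 has e-setter on 4)
b2 |I1  (closing 1-jn rule on J1)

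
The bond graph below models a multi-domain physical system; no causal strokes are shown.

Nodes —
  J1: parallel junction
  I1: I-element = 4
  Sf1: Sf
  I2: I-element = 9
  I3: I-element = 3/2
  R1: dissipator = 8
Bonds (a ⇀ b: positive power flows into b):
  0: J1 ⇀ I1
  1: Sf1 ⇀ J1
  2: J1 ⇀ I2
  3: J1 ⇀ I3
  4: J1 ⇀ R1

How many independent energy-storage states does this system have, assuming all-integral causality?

bond 1 →Sf1  (Sf1 fixes flow; stroke at Sf1)
bond 0 →I1  (I1: I, integral causality)
bond 2 →I2  (I2: I, integral causality)
bond 3 →I3  (I3: I, integral causality)
bond 4 →J1  (only one effort-in slot at J1)

3  (I1, I2, I3 all integral)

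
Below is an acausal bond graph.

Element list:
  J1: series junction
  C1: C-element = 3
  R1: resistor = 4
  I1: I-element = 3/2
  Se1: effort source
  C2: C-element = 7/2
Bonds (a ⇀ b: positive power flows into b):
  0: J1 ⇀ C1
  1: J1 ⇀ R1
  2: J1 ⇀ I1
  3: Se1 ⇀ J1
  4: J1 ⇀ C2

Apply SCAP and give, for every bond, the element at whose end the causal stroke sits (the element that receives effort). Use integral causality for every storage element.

b3 →J1  (Se1 fixes effort; stroke away)
b0 →J1  (C1: C, integral causality)
b2 →I1  (I1: I, integral causality)
b1 →J1  (1-jn J1 has f-setter on 2)
b4 →J1  (1-jn J1 has f-setter on 2)

bond 0 |J1
bond 1 |J1
bond 2 |I1
bond 3 |J1
bond 4 |J1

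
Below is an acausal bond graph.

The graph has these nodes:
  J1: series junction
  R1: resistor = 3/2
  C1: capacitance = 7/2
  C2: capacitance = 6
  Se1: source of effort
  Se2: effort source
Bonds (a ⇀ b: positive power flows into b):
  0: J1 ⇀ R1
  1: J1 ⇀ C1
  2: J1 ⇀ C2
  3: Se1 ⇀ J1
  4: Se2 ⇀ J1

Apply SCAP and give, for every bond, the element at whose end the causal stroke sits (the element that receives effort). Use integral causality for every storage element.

β0 →R1
β1 →J1
β2 →J1
β3 →J1
β4 →J1

#3 stroke→J1  (Se1 (Se) sets effort on bond)
#4 stroke→J1  (Se2 (Se) sets effort on bond)
#1 stroke→J1  (C1: C, integral causality)
#2 stroke→J1  (C2 outputs effort q/C2)
#0 stroke→R1  (J1: last free bond brings flow in)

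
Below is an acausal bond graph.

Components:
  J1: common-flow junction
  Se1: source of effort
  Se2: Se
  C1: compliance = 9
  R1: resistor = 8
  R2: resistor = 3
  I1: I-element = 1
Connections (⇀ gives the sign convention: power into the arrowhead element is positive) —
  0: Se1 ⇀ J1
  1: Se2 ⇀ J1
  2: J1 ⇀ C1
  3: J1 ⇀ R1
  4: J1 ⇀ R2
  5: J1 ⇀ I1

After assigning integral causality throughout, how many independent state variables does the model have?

2  (C1, I1 all integral)

#0 stroke at J1  (Se1: effort source, stroke at far end)
#1 stroke at J1  (Se2 (Se) sets effort on bond)
#2 stroke at J1  (C1: C, integral causality)
#5 stroke at I1  (I1: I, integral causality)
#3 stroke at J1  (1-jn J1 has f-setter on 5)
#4 stroke at J1  (J1 flow already set via bond 5)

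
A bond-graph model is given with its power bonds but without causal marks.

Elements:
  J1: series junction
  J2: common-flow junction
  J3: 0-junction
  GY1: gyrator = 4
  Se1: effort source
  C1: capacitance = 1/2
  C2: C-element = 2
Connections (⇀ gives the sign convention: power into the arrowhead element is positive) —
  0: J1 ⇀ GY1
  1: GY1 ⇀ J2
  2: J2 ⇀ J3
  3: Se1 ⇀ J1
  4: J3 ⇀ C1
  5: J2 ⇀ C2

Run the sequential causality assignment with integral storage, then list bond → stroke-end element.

bond 3 |J1  (Se1 fixes effort; stroke away)
bond 0 |GY1  (only one flow-in slot at J1)
bond 1 |GY1  (GY1: gyrator matches bond 0)
bond 2 |J2  (J2 flow already set via bond 1)
bond 5 |J2  (common-f at J2 fixed by 1)
bond 4 |J3  (J3: last free bond brings effort in)

bond 0 stroke at GY1
bond 1 stroke at GY1
bond 2 stroke at J2
bond 3 stroke at J1
bond 4 stroke at J3
bond 5 stroke at J2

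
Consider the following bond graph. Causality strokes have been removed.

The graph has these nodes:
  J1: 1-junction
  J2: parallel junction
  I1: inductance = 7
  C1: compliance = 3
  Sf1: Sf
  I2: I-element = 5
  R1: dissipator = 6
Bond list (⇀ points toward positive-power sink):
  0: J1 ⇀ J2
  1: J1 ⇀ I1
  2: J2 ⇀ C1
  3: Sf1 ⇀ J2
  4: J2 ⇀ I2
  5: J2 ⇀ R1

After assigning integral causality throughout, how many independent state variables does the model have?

3  (C1, I1, I2 all integral)

bond 3 stroke at Sf1  (source Sf1 imposes f)
bond 1 stroke at I1  (I1 outputs flow p/I1)
bond 0 stroke at J1  (J1 flow already set via bond 1)
bond 2 stroke at J2  (C1 outputs effort q/C1)
bond 4 stroke at I2  (J2: bond 2 brought effort, rest push out)
bond 5 stroke at R1  (0-jn J2 has e-setter on 2)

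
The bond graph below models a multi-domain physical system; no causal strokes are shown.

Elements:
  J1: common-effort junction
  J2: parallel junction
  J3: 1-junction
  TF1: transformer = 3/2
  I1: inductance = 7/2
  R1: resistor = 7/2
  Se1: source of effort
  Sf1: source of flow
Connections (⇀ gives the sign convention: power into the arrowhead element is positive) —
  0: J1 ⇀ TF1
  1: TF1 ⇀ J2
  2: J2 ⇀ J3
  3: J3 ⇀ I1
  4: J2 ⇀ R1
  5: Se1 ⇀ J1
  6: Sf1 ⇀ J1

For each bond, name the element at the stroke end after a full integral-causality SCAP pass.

#5 →J1  (Se1: effort source, stroke at far end)
#6 →Sf1  (source Sf1 imposes f)
#0 →TF1  (0-jn J1 has e-setter on 5)
#1 →J2  (through TF1, causality passes straight; one stroke at TF1)
#2 →J3  (0-jn J2 has e-setter on 1)
#4 →R1  (J2: bond 1 brought effort, rest push out)
#3 →I1  (only one flow-in slot at J3)

#0 stroke at TF1
#1 stroke at J2
#2 stroke at J3
#3 stroke at I1
#4 stroke at R1
#5 stroke at J1
#6 stroke at Sf1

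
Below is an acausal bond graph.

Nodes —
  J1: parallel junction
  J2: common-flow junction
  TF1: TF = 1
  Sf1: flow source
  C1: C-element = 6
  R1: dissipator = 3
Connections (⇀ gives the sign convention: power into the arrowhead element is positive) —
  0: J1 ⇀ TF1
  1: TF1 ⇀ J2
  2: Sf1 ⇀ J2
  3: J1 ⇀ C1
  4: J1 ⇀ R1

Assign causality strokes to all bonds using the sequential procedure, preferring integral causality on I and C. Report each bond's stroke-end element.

β2 |Sf1  (Sf1 fixes flow; stroke at Sf1)
β1 |J2  (J2 flow already set via bond 2)
β0 |TF1  (TF1 one-in-one-out from 1)
β3 |J1  (C1 outputs effort q/C1)
β4 |R1  (J1 effort already set via bond 3)

b0 →TF1
b1 →J2
b2 →Sf1
b3 →J1
b4 →R1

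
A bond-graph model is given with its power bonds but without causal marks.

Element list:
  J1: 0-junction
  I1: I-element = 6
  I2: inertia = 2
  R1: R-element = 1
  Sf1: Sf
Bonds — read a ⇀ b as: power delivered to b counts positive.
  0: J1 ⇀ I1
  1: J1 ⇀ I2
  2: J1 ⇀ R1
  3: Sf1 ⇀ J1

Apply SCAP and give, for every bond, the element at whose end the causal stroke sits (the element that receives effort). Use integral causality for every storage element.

#3 stroke at Sf1  (source Sf1 imposes f)
#0 stroke at I1  (I1: I, integral causality)
#1 stroke at I2  (prefer integral on I2)
#2 stroke at J1  (J1 needs exactly one e-in)

β0 stroke→I1
β1 stroke→I2
β2 stroke→J1
β3 stroke→Sf1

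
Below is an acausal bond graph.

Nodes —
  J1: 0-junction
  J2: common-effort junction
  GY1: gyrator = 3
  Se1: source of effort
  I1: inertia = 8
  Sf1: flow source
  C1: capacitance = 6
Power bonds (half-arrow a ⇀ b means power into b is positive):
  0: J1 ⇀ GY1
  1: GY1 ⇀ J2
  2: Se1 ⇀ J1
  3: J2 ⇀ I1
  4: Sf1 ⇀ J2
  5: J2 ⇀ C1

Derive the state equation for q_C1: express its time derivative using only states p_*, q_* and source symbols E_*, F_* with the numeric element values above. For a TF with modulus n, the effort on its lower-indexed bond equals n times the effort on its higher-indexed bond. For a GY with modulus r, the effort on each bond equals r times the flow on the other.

bond 2 stroke→J1  (Se1 (Se) sets effort on bond)
bond 4 stroke→Sf1  (Sf1: flow source, stroke at near end)
bond 0 stroke→GY1  (common-e at J1 fixed by 2)
bond 1 stroke→GY1  (GY GY1: same side as bond 0)
bond 3 stroke→I1  (I1 outputs flow p/I1)
bond 5 stroke→J2  (J2: last free bond brings effort in)

dq_C1/dt = E_Se1/3 + F_Sf1 - p_I1/8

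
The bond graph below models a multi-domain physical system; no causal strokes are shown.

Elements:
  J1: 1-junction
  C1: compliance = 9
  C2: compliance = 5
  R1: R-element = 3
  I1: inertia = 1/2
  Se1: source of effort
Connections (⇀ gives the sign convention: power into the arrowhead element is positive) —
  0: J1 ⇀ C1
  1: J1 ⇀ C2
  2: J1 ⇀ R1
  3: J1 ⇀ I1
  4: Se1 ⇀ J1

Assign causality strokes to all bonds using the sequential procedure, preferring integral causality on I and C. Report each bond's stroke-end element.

β0 |J1
β1 |J1
β2 |J1
β3 |I1
β4 |J1

b4 stroke at J1  (Se1 (Se) sets effort on bond)
b0 stroke at J1  (C1 integral (e out))
b1 stroke at J1  (C2 integral (e out))
b3 stroke at I1  (I1: I, integral causality)
b2 stroke at J1  (J1 flow already set via bond 3)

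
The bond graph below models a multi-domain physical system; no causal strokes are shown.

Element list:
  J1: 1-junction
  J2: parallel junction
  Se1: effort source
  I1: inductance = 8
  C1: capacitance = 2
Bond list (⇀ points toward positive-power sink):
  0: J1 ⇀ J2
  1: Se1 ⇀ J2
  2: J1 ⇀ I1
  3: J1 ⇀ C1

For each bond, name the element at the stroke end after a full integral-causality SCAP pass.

#0 |J1
#1 |J2
#2 |I1
#3 |J1

β1 →J2  (Se1 fixes effort; stroke away)
β0 →J1  (common-e at J2 fixed by 1)
β2 →I1  (I1: I, integral causality)
β3 →J1  (1-jn J1 has f-setter on 2)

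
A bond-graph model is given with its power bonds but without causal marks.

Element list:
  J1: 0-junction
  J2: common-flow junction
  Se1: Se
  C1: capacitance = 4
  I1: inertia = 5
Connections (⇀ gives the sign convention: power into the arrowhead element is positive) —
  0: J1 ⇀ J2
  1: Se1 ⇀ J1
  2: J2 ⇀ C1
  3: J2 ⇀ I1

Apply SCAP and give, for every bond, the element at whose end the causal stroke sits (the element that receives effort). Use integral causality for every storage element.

#1 stroke at J1  (source Se1 imposes e)
#0 stroke at J2  (0-jn J1 has e-setter on 1)
#2 stroke at J2  (C1 integral (e out))
#3 stroke at I1  (J2 needs exactly one f-in)

#0 |J2
#1 |J1
#2 |J2
#3 |I1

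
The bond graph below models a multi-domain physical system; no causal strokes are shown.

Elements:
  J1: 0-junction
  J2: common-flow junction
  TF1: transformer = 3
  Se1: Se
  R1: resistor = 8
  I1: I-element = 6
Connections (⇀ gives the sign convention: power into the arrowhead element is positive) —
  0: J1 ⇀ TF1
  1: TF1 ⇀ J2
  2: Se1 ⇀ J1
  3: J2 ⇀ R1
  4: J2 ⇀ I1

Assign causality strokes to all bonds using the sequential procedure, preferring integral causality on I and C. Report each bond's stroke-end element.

β0 |TF1
β1 |J2
β2 |J1
β3 |J2
β4 |I1

β2 →J1  (Se1 fixes effort; stroke away)
β0 →TF1  (J1 effort already set via bond 2)
β1 →J2  (through TF1, causality passes straight; one stroke at TF1)
β4 →I1  (I1 integral (f out))
β3 →J2  (J2: bond 4 brought flow, rest push out)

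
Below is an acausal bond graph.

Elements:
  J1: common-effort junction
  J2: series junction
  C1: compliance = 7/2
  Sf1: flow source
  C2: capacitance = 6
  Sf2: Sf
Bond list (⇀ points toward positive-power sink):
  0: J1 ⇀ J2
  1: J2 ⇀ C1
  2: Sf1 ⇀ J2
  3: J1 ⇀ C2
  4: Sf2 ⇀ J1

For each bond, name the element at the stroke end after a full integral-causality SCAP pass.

bond 2 →Sf1  (Sf1: flow source, stroke at near end)
bond 4 →Sf2  (Sf2 fixes flow; stroke at Sf2)
bond 0 →J2  (J2 flow already set via bond 2)
bond 1 →J2  (1-jn J2 has f-setter on 2)
bond 3 →J1  (only one effort-in slot at J1)

#0 stroke→J2
#1 stroke→J2
#2 stroke→Sf1
#3 stroke→J1
#4 stroke→Sf2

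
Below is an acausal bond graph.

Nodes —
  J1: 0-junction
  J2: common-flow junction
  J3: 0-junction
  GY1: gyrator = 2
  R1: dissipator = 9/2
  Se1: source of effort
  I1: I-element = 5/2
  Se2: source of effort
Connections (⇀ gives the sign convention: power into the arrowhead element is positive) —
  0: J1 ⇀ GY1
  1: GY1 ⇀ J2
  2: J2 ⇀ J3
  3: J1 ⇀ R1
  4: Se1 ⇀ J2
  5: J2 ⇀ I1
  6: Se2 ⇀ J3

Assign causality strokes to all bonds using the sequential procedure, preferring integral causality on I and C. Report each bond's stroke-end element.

#0 |J1
#1 |J2
#2 |J2
#3 |R1
#4 |J2
#5 |I1
#6 |J3

#4 →J2  (Se1: effort source, stroke at far end)
#6 →J3  (Se2: effort source, stroke at far end)
#2 →J2  (0-jn J3 has e-setter on 6)
#5 →I1  (I1 outputs flow p/I1)
#1 →J2  (common-f at J2 fixed by 5)
#0 →J1  (GY1 both-in/both-out from 1)
#3 →R1  (J1: bond 0 brought effort, rest push out)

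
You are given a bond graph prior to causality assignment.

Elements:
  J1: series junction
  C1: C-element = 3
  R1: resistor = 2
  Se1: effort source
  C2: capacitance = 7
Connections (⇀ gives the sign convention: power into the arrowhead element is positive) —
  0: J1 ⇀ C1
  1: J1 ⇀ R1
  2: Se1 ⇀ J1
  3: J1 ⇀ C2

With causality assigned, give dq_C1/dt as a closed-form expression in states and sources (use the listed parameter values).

b2 |J1  (source Se1 imposes e)
b0 |J1  (C1 integral (e out))
b3 |J1  (C2 outputs effort q/C2)
b1 |R1  (J1 needs exactly one f-in)

dq_C1/dt = E_Se1/2 - q_C1/6 - q_C2/14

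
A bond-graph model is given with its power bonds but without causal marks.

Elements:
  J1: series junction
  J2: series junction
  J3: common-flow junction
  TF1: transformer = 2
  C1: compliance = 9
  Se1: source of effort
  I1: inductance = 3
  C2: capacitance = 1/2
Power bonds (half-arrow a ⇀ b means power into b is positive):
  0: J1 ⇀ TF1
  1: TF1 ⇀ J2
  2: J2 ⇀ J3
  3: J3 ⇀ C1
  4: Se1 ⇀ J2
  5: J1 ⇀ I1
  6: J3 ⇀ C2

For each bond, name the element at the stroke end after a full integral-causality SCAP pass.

β4 |J2  (Se1: effort source, stroke at far end)
β3 |J3  (prefer integral on C1)
β5 |I1  (prefer integral on I1)
β0 |J1  (J1: bond 5 brought flow, rest push out)
β1 |TF1  (TF1 one-in-one-out from 0)
β2 |J2  (J2 flow already set via bond 1)
β6 |J3  (J3: bond 2 brought flow, rest push out)

bond 0 stroke→J1
bond 1 stroke→TF1
bond 2 stroke→J2
bond 3 stroke→J3
bond 4 stroke→J2
bond 5 stroke→I1
bond 6 stroke→J3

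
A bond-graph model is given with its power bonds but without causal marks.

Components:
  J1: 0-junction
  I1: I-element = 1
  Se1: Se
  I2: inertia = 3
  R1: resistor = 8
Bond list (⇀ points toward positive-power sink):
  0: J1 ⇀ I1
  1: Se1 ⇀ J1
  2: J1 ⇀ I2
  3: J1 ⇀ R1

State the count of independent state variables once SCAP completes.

2  (I1, I2 all integral)

#1 →J1  (Se1: effort source, stroke at far end)
#0 →I1  (0-jn J1 has e-setter on 1)
#2 →I2  (J1: bond 1 brought effort, rest push out)
#3 →R1  (J1: bond 1 brought effort, rest push out)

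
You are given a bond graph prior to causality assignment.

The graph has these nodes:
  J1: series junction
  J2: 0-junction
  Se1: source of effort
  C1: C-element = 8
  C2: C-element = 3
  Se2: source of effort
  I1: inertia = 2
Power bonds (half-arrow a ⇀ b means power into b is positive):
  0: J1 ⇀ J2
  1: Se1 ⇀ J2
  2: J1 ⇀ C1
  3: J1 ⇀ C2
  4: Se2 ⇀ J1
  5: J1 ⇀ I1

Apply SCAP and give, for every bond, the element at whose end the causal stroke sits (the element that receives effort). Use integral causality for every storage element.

bond 0 stroke at J1
bond 1 stroke at J2
bond 2 stroke at J1
bond 3 stroke at J1
bond 4 stroke at J1
bond 5 stroke at I1

bond 1 →J2  (Se1 fixes effort; stroke away)
bond 4 →J1  (Se2 fixes effort; stroke away)
bond 0 →J1  (common-e at J2 fixed by 1)
bond 2 →J1  (C1: C, integral causality)
bond 3 →J1  (C2 outputs effort q/C2)
bond 5 →I1  (J1 needs exactly one f-in)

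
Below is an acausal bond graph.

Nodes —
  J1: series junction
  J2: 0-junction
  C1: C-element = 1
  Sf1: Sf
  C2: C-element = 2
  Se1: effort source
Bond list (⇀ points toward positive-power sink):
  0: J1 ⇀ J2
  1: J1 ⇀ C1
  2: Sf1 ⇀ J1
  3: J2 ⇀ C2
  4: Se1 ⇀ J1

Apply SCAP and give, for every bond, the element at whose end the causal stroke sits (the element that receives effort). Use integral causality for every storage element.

bond 2 stroke→Sf1  (Sf1 fixes flow; stroke at Sf1)
bond 4 stroke→J1  (source Se1 imposes e)
bond 0 stroke→J1  (J1: bond 2 brought flow, rest push out)
bond 1 stroke→J1  (common-f at J1 fixed by 2)
bond 3 stroke→J2  (J2 needs exactly one e-in)

β0 |J1
β1 |J1
β2 |Sf1
β3 |J2
β4 |J1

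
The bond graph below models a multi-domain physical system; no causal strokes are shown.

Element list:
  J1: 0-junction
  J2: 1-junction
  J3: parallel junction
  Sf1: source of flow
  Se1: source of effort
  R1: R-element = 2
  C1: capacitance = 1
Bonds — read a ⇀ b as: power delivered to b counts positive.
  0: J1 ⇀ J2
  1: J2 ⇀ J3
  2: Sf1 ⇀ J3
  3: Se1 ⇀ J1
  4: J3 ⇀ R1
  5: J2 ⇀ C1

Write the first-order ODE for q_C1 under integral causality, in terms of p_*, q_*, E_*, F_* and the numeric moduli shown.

b2 stroke at Sf1  (Sf1 (Sf) sets flow on bond)
b3 stroke at J1  (Se1 (Se) sets effort on bond)
b0 stroke at J2  (common-e at J1 fixed by 3)
b5 stroke at J2  (prefer integral on C1)
b1 stroke at J3  (J2: last free bond brings flow in)
b4 stroke at R1  (common-e at J3 fixed by 1)

dq_C1/dt = E_Se1/2 - F_Sf1 - q_C1/2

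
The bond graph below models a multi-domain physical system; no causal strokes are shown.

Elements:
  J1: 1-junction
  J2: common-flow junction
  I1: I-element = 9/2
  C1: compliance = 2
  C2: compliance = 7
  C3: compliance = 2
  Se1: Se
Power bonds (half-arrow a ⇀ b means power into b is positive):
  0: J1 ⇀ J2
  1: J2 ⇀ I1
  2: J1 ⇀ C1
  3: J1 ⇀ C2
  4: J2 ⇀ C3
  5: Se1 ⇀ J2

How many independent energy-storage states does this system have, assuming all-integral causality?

bond 5 →J2  (Se1 fixes effort; stroke away)
bond 1 →I1  (I1 outputs flow p/I1)
bond 0 →J2  (1-jn J2 has f-setter on 1)
bond 4 →J2  (common-f at J2 fixed by 1)
bond 2 →J1  (J1: bond 0 brought flow, rest push out)
bond 3 →J1  (J1 flow already set via bond 0)

4  (C1, C2, C3, I1 all integral)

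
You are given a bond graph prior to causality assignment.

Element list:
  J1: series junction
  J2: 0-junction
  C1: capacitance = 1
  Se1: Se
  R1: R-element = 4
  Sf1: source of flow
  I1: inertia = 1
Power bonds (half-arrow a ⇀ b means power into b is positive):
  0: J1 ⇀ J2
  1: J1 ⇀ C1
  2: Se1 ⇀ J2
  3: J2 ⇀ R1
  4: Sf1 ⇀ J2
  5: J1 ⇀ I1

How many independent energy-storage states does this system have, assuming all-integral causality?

2  (C1, I1 all integral)

β2 |J2  (source Se1 imposes e)
β4 |Sf1  (source Sf1 imposes f)
β0 |J1  (J2 effort already set via bond 2)
β3 |R1  (J2: bond 2 brought effort, rest push out)
β1 |J1  (C1 integral (e out))
β5 |I1  (J1 needs exactly one f-in)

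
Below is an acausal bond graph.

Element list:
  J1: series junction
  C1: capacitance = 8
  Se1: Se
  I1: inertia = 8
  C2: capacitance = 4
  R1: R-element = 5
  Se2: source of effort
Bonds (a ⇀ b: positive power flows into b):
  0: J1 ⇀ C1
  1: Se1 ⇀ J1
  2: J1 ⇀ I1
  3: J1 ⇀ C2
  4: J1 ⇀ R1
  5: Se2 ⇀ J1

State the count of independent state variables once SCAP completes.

3  (C1, C2, I1 all integral)

b1 |J1  (Se1 fixes effort; stroke away)
b5 |J1  (Se2 (Se) sets effort on bond)
b0 |J1  (C1: C, integral causality)
b2 |I1  (I1 outputs flow p/I1)
b3 |J1  (1-jn J1 has f-setter on 2)
b4 |J1  (J1 flow already set via bond 2)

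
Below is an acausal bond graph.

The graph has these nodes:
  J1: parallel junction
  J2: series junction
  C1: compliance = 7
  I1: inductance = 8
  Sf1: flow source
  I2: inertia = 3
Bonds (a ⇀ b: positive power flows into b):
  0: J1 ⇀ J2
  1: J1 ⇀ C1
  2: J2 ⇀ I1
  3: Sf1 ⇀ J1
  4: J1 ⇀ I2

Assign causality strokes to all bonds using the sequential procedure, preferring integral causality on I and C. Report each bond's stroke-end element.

b0 stroke→J2
b1 stroke→J1
b2 stroke→I1
b3 stroke→Sf1
b4 stroke→I2

β3 →Sf1  (Sf1 fixes flow; stroke at Sf1)
β1 →J1  (C1 outputs effort q/C1)
β0 →J2  (0-jn J1 has e-setter on 1)
β4 →I2  (common-e at J1 fixed by 1)
β2 →I1  (only one flow-in slot at J2)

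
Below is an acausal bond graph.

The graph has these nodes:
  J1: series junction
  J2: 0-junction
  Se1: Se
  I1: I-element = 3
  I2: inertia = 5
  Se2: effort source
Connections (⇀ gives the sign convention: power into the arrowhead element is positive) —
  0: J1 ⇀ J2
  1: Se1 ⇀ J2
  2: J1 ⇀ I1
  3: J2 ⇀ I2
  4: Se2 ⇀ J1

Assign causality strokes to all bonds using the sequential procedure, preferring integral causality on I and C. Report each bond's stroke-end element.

b0 |J1
b1 |J2
b2 |I1
b3 |I2
b4 |J1

bond 1 stroke→J2  (source Se1 imposes e)
bond 4 stroke→J1  (Se2 fixes effort; stroke away)
bond 0 stroke→J1  (0-jn J2 has e-setter on 1)
bond 3 stroke→I2  (0-jn J2 has e-setter on 1)
bond 2 stroke→I1  (closing 1-jn rule on J1)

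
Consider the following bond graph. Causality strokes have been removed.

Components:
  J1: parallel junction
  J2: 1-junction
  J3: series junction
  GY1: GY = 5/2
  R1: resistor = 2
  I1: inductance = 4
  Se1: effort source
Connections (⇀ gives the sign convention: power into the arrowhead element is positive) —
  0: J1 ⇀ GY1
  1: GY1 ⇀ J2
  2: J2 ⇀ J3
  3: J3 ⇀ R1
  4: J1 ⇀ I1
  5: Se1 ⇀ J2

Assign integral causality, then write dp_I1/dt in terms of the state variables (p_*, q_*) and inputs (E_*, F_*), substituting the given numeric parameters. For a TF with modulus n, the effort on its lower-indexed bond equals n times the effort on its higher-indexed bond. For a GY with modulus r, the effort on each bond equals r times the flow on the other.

dp_I1/dt = 5*E_Se1/4 - 25*p_I1/32

β5 stroke→J2  (source Se1 imposes e)
β4 stroke→I1  (I1: I, integral causality)
β0 stroke→J1  (J1: last free bond brings effort in)
β1 stroke→J2  (GY GY1: same side as bond 0)
β2 stroke→J3  (J2: last free bond brings flow in)
β3 stroke→R1  (closing 1-jn rule on J3)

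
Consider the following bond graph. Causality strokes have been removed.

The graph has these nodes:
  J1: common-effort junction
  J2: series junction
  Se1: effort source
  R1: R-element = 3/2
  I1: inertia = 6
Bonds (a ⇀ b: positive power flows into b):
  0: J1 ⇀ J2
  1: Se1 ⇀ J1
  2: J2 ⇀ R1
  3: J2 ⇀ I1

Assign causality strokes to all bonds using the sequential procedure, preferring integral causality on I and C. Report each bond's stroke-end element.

β0 →J2
β1 →J1
β2 →J2
β3 →I1

b1 stroke→J1  (Se1: effort source, stroke at far end)
b0 stroke→J2  (common-e at J1 fixed by 1)
b3 stroke→I1  (I1 integral (f out))
b2 stroke→J2  (J2: bond 3 brought flow, rest push out)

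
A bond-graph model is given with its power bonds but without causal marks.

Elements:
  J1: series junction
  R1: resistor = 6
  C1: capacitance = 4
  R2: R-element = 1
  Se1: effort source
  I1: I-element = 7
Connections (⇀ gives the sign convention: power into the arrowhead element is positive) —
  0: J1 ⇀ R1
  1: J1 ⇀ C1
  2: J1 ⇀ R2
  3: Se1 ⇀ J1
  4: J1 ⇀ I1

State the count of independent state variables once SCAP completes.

2  (C1, I1 all integral)

β3 →J1  (Se1: effort source, stroke at far end)
β1 →J1  (C1: C, integral causality)
β4 →I1  (prefer integral on I1)
β0 →J1  (J1: bond 4 brought flow, rest push out)
β2 →J1  (1-jn J1 has f-setter on 4)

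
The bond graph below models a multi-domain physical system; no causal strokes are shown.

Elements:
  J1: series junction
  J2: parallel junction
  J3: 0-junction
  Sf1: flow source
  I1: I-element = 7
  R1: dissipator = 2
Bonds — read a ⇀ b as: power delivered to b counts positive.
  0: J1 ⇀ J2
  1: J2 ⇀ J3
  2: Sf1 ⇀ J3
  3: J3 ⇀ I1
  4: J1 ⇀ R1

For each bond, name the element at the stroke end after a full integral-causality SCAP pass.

#0 stroke at J2
#1 stroke at J3
#2 stroke at Sf1
#3 stroke at I1
#4 stroke at J1

#2 →Sf1  (Sf1 (Sf) sets flow on bond)
#3 →I1  (I1 outputs flow p/I1)
#1 →J3  (J3: last free bond brings effort in)
#0 →J2  (only one effort-in slot at J2)
#4 →J1  (J1: bond 0 brought flow, rest push out)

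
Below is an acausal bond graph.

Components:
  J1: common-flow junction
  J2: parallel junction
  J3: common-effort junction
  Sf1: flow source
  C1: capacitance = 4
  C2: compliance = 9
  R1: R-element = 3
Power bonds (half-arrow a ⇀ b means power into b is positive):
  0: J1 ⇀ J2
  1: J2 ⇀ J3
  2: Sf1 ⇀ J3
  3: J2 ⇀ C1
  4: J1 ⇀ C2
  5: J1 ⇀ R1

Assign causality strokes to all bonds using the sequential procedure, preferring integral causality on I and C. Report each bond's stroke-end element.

bond 2 |Sf1  (Sf1: flow source, stroke at near end)
bond 1 |J3  (closing 0-jn rule on J3)
bond 3 |J2  (C1 integral (e out))
bond 0 |J1  (J2: bond 3 brought effort, rest push out)
bond 4 |J1  (prefer integral on C2)
bond 5 |R1  (J1: last free bond brings flow in)

bond 0 stroke→J1
bond 1 stroke→J3
bond 2 stroke→Sf1
bond 3 stroke→J2
bond 4 stroke→J1
bond 5 stroke→R1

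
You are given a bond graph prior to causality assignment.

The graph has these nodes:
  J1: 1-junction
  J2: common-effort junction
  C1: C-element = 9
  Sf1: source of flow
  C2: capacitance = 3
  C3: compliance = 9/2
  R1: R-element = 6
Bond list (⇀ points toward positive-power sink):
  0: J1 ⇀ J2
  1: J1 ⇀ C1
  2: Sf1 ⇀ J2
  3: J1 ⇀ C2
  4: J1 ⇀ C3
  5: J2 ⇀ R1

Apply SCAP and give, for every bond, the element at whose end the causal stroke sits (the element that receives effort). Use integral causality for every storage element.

β0 →J2
β1 →J1
β2 →Sf1
β3 →J1
β4 →J1
β5 →R1

bond 2 →Sf1  (Sf1 (Sf) sets flow on bond)
bond 1 →J1  (C1 integral (e out))
bond 3 →J1  (C2: C, integral causality)
bond 4 →J1  (C3: C, integral causality)
bond 0 →J2  (J1: last free bond brings flow in)
bond 5 →R1  (J2: bond 0 brought effort, rest push out)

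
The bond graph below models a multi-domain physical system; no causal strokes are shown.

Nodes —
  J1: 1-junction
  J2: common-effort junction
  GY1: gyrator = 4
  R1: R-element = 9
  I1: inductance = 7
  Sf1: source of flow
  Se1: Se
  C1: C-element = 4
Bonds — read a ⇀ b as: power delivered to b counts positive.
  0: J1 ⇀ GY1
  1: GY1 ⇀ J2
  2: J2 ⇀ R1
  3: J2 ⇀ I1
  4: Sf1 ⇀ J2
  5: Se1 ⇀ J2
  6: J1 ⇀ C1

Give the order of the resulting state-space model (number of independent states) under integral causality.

bond 4 →Sf1  (Sf1 fixes flow; stroke at Sf1)
bond 5 →J2  (Se1 (Se) sets effort on bond)
bond 1 →GY1  (common-e at J2 fixed by 5)
bond 2 →R1  (J2: bond 5 brought effort, rest push out)
bond 3 →I1  (J2: bond 5 brought effort, rest push out)
bond 0 →GY1  (GY1 both-in/both-out from 1)
bond 6 →J1  (J1: bond 0 brought flow, rest push out)

2  (C1, I1 all integral)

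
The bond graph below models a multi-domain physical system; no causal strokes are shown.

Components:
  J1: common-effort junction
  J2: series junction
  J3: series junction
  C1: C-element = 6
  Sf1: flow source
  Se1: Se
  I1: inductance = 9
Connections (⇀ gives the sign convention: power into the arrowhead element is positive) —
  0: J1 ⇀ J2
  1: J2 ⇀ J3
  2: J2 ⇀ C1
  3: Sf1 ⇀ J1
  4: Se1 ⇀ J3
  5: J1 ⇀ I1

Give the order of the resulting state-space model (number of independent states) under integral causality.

bond 3 →Sf1  (Sf1 (Sf) sets flow on bond)
bond 4 →J3  (Se1 (Se) sets effort on bond)
bond 1 →J2  (closing 1-jn rule on J3)
bond 2 →J2  (C1 outputs effort q/C1)
bond 0 →J1  (closing 1-jn rule on J2)
bond 5 →I1  (0-jn J1 has e-setter on 0)

2  (C1, I1 all integral)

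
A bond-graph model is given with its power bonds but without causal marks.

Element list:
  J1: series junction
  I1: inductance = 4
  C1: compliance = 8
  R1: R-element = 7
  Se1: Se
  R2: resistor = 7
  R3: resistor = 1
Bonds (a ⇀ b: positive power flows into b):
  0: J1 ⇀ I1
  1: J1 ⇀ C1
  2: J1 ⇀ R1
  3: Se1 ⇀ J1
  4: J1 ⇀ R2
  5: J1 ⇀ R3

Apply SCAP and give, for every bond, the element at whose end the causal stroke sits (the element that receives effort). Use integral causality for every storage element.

b3 stroke at J1  (source Se1 imposes e)
b0 stroke at I1  (I1 integral (f out))
b1 stroke at J1  (1-jn J1 has f-setter on 0)
b2 stroke at J1  (J1: bond 0 brought flow, rest push out)
b4 stroke at J1  (J1: bond 0 brought flow, rest push out)
b5 stroke at J1  (common-f at J1 fixed by 0)

#0 stroke→I1
#1 stroke→J1
#2 stroke→J1
#3 stroke→J1
#4 stroke→J1
#5 stroke→J1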